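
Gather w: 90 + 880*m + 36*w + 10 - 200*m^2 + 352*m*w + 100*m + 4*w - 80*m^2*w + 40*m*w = -200*m^2 + 980*m + w*(-80*m^2 + 392*m + 40) + 100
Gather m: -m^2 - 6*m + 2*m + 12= -m^2 - 4*m + 12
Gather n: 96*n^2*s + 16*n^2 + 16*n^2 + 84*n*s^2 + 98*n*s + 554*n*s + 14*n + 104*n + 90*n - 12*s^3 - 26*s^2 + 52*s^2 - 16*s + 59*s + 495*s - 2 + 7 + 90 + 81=n^2*(96*s + 32) + n*(84*s^2 + 652*s + 208) - 12*s^3 + 26*s^2 + 538*s + 176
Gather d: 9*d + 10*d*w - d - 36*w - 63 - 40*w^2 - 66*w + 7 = d*(10*w + 8) - 40*w^2 - 102*w - 56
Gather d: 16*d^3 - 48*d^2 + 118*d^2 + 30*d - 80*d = 16*d^3 + 70*d^2 - 50*d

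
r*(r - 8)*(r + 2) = r^3 - 6*r^2 - 16*r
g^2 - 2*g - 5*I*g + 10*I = (g - 2)*(g - 5*I)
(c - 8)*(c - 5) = c^2 - 13*c + 40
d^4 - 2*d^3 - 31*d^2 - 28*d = d*(d - 7)*(d + 1)*(d + 4)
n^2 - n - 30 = (n - 6)*(n + 5)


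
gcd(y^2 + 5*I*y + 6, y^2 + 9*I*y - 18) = y + 6*I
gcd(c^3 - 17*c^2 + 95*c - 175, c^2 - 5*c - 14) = c - 7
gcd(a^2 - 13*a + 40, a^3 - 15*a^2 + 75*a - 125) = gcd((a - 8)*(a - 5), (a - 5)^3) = a - 5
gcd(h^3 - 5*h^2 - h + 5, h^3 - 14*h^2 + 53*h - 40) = h^2 - 6*h + 5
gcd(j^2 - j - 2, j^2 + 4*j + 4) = 1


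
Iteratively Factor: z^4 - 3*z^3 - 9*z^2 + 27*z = (z - 3)*(z^3 - 9*z) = z*(z - 3)*(z^2 - 9) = z*(z - 3)*(z + 3)*(z - 3)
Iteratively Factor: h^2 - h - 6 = (h + 2)*(h - 3)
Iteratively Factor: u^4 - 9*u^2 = (u)*(u^3 - 9*u) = u^2*(u^2 - 9) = u^2*(u + 3)*(u - 3)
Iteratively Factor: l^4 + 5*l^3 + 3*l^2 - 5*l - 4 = (l + 4)*(l^3 + l^2 - l - 1) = (l + 1)*(l + 4)*(l^2 - 1) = (l - 1)*(l + 1)*(l + 4)*(l + 1)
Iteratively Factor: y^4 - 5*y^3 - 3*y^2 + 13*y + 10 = (y - 2)*(y^3 - 3*y^2 - 9*y - 5) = (y - 2)*(y + 1)*(y^2 - 4*y - 5) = (y - 5)*(y - 2)*(y + 1)*(y + 1)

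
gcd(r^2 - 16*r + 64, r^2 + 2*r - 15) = 1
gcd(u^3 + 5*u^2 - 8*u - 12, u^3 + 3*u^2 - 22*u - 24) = u^2 + 7*u + 6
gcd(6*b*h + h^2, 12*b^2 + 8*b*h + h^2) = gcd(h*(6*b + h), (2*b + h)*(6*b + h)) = 6*b + h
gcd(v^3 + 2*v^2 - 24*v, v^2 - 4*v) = v^2 - 4*v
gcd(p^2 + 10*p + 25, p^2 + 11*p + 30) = p + 5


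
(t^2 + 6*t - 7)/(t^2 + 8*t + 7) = (t - 1)/(t + 1)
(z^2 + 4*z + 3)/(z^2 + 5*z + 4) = (z + 3)/(z + 4)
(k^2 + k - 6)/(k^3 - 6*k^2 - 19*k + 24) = (k - 2)/(k^2 - 9*k + 8)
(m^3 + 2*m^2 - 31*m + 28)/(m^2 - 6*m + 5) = (m^2 + 3*m - 28)/(m - 5)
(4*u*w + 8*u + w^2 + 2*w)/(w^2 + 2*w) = (4*u + w)/w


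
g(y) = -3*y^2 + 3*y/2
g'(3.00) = -16.50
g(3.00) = -22.50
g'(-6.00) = 37.50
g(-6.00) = -117.00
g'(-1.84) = 12.54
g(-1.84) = -12.92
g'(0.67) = -2.52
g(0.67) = -0.34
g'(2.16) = -11.46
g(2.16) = -10.76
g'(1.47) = -7.32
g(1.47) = -4.28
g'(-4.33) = 27.48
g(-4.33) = -62.74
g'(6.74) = -38.94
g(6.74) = -126.17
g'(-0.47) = 4.32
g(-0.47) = -1.37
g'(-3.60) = 23.10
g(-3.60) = -44.28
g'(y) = 3/2 - 6*y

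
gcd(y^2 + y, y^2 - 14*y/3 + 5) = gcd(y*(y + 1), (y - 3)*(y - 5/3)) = 1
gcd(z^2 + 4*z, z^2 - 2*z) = z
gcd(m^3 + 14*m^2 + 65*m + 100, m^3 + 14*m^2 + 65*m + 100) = m^3 + 14*m^2 + 65*m + 100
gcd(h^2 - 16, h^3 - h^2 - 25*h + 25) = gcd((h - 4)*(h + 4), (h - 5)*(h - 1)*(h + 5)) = 1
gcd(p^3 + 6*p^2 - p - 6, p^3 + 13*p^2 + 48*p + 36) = p^2 + 7*p + 6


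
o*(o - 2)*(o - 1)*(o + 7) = o^4 + 4*o^3 - 19*o^2 + 14*o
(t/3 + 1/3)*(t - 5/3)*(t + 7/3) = t^3/3 + 5*t^2/9 - 29*t/27 - 35/27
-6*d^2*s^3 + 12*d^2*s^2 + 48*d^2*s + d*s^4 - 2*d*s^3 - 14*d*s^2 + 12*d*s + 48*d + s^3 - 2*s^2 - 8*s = (-6*d + s)*(s - 4)*(s + 2)*(d*s + 1)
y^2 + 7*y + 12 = (y + 3)*(y + 4)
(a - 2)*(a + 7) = a^2 + 5*a - 14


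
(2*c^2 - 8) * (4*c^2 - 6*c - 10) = 8*c^4 - 12*c^3 - 52*c^2 + 48*c + 80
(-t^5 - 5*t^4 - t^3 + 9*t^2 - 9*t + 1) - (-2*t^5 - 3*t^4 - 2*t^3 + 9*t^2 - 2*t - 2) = t^5 - 2*t^4 + t^3 - 7*t + 3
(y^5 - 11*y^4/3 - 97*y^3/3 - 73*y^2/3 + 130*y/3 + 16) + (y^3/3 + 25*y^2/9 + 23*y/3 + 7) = y^5 - 11*y^4/3 - 32*y^3 - 194*y^2/9 + 51*y + 23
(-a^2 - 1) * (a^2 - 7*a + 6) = -a^4 + 7*a^3 - 7*a^2 + 7*a - 6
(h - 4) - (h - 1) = -3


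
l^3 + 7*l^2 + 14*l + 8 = (l + 1)*(l + 2)*(l + 4)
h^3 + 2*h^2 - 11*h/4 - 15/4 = (h - 3/2)*(h + 1)*(h + 5/2)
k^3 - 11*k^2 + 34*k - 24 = (k - 6)*(k - 4)*(k - 1)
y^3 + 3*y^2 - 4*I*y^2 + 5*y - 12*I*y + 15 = (y + 3)*(y - 5*I)*(y + I)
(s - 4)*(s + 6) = s^2 + 2*s - 24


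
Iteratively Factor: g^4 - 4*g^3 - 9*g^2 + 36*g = (g - 4)*(g^3 - 9*g) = g*(g - 4)*(g^2 - 9) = g*(g - 4)*(g + 3)*(g - 3)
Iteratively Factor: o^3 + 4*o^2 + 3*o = (o + 1)*(o^2 + 3*o) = o*(o + 1)*(o + 3)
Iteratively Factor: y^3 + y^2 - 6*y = (y - 2)*(y^2 + 3*y) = (y - 2)*(y + 3)*(y)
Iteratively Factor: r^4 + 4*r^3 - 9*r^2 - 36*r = (r - 3)*(r^3 + 7*r^2 + 12*r) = (r - 3)*(r + 3)*(r^2 + 4*r) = r*(r - 3)*(r + 3)*(r + 4)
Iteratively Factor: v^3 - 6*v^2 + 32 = (v - 4)*(v^2 - 2*v - 8) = (v - 4)^2*(v + 2)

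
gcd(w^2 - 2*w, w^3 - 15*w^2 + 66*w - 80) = w - 2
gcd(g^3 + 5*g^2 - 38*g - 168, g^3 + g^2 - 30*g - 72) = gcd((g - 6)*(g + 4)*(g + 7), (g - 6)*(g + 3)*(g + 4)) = g^2 - 2*g - 24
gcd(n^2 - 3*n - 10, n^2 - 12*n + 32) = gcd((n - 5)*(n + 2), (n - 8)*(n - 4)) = 1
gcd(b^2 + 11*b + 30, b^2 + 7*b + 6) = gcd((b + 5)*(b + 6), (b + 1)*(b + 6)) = b + 6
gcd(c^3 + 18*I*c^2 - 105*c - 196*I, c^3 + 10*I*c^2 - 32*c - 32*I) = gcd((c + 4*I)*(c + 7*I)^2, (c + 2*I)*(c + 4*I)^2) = c + 4*I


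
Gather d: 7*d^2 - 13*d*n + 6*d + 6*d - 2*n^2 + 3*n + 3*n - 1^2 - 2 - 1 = 7*d^2 + d*(12 - 13*n) - 2*n^2 + 6*n - 4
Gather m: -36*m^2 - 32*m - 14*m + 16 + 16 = -36*m^2 - 46*m + 32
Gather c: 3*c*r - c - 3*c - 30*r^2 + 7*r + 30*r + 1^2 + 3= c*(3*r - 4) - 30*r^2 + 37*r + 4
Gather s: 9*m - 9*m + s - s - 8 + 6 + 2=0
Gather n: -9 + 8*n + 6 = 8*n - 3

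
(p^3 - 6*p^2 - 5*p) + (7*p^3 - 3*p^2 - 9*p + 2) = 8*p^3 - 9*p^2 - 14*p + 2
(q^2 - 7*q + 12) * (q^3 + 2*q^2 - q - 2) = q^5 - 5*q^4 - 3*q^3 + 29*q^2 + 2*q - 24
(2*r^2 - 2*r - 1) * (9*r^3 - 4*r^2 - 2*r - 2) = 18*r^5 - 26*r^4 - 5*r^3 + 4*r^2 + 6*r + 2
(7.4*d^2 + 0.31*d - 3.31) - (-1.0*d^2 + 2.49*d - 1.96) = 8.4*d^2 - 2.18*d - 1.35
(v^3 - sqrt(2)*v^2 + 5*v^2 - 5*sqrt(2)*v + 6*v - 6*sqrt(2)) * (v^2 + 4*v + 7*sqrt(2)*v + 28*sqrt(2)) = v^5 + 6*sqrt(2)*v^4 + 9*v^4 + 12*v^3 + 54*sqrt(2)*v^3 - 102*v^2 + 156*sqrt(2)*v^2 - 364*v + 144*sqrt(2)*v - 336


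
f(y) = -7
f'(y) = 0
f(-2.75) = -7.00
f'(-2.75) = 0.00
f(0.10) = -7.00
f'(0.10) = 0.00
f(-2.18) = -7.00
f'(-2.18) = 0.00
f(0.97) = -7.00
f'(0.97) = 0.00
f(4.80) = -7.00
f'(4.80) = 0.00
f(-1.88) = -7.00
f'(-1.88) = 0.00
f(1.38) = -7.00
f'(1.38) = 0.00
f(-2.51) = -7.00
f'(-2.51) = 0.00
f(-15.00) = -7.00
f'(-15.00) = 0.00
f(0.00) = -7.00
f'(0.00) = 0.00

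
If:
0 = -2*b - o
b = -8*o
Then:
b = 0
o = 0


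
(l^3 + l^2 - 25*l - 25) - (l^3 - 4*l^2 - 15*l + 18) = 5*l^2 - 10*l - 43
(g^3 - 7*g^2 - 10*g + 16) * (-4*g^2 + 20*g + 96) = -4*g^5 + 48*g^4 - 4*g^3 - 936*g^2 - 640*g + 1536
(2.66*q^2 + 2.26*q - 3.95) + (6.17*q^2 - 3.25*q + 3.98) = 8.83*q^2 - 0.99*q + 0.0299999999999998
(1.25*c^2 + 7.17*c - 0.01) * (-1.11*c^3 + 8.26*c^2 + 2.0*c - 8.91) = -1.3875*c^5 + 2.3663*c^4 + 61.7353*c^3 + 3.1199*c^2 - 63.9047*c + 0.0891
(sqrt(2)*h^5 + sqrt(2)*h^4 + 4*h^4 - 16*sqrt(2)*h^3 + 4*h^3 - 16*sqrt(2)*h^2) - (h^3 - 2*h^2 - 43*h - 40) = sqrt(2)*h^5 + sqrt(2)*h^4 + 4*h^4 - 16*sqrt(2)*h^3 + 3*h^3 - 16*sqrt(2)*h^2 + 2*h^2 + 43*h + 40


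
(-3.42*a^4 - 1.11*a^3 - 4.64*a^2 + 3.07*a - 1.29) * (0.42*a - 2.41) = -1.4364*a^5 + 7.776*a^4 + 0.726300000000001*a^3 + 12.4718*a^2 - 7.9405*a + 3.1089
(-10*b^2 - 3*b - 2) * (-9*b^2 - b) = 90*b^4 + 37*b^3 + 21*b^2 + 2*b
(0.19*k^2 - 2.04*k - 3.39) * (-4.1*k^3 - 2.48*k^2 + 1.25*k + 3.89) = -0.779*k^5 + 7.8928*k^4 + 19.1957*k^3 + 6.5963*k^2 - 12.1731*k - 13.1871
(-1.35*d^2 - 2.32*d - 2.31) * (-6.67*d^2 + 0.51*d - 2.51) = 9.0045*d^4 + 14.7859*d^3 + 17.613*d^2 + 4.6451*d + 5.7981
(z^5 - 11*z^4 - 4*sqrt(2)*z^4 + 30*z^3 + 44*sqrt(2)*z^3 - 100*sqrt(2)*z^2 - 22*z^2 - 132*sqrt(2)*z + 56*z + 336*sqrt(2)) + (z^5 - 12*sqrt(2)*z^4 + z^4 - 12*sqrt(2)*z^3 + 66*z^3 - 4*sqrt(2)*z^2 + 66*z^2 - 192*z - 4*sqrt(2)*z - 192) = 2*z^5 - 16*sqrt(2)*z^4 - 10*z^4 + 32*sqrt(2)*z^3 + 96*z^3 - 104*sqrt(2)*z^2 + 44*z^2 - 136*sqrt(2)*z - 136*z - 192 + 336*sqrt(2)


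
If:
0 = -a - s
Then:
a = -s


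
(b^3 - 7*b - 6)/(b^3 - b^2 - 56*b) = (-b^3 + 7*b + 6)/(b*(-b^2 + b + 56))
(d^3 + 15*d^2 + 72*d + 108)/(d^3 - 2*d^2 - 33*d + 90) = (d^2 + 9*d + 18)/(d^2 - 8*d + 15)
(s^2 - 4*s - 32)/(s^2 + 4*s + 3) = (s^2 - 4*s - 32)/(s^2 + 4*s + 3)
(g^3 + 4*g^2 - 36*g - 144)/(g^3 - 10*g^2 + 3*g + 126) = (g^2 + 10*g + 24)/(g^2 - 4*g - 21)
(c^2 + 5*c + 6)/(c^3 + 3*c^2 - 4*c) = (c^2 + 5*c + 6)/(c*(c^2 + 3*c - 4))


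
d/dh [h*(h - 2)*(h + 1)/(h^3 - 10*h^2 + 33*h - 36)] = (-9*h^3 + 43*h^2 - 32*h - 24)/(h^5 - 17*h^4 + 115*h^3 - 387*h^2 + 648*h - 432)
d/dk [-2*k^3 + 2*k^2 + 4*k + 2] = -6*k^2 + 4*k + 4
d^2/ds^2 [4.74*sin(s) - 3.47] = -4.74*sin(s)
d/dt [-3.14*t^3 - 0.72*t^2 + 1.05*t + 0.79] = -9.42*t^2 - 1.44*t + 1.05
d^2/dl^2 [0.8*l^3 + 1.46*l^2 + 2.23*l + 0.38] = 4.8*l + 2.92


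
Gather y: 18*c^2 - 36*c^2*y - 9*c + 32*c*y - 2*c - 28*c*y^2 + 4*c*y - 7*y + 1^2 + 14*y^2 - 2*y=18*c^2 - 11*c + y^2*(14 - 28*c) + y*(-36*c^2 + 36*c - 9) + 1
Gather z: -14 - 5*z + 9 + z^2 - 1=z^2 - 5*z - 6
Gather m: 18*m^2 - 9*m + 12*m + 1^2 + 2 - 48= 18*m^2 + 3*m - 45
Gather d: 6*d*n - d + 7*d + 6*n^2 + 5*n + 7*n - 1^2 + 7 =d*(6*n + 6) + 6*n^2 + 12*n + 6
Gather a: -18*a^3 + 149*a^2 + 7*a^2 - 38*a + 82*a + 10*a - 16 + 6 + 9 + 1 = -18*a^3 + 156*a^2 + 54*a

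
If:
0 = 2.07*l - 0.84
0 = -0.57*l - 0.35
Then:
No Solution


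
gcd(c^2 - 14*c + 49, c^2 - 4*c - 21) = c - 7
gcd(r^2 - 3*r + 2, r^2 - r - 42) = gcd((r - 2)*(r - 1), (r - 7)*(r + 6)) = 1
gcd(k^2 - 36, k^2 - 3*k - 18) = k - 6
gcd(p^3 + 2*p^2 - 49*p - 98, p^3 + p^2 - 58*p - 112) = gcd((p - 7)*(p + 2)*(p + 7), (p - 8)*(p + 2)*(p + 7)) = p^2 + 9*p + 14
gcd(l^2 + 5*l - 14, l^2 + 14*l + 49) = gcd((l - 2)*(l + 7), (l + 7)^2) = l + 7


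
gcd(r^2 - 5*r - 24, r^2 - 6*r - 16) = r - 8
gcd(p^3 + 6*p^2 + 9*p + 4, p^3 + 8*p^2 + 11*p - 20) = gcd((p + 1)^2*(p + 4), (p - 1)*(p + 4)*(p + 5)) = p + 4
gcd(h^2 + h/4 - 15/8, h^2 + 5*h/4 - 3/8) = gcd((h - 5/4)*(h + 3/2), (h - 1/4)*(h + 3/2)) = h + 3/2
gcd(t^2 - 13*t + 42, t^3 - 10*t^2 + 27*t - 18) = t - 6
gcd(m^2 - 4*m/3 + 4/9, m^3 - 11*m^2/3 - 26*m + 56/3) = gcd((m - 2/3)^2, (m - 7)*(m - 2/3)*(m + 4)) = m - 2/3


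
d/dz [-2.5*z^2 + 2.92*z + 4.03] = 2.92 - 5.0*z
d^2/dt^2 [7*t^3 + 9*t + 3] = 42*t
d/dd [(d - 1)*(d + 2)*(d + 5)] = 3*d^2 + 12*d + 3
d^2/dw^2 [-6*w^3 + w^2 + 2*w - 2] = 2 - 36*w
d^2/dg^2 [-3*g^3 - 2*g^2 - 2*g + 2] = -18*g - 4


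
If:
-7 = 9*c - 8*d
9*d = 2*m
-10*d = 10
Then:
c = -5/3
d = -1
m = -9/2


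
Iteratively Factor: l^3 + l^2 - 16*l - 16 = (l - 4)*(l^2 + 5*l + 4) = (l - 4)*(l + 4)*(l + 1)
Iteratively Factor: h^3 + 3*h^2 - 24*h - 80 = (h + 4)*(h^2 - h - 20) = (h + 4)^2*(h - 5)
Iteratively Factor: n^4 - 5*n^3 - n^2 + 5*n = (n)*(n^3 - 5*n^2 - n + 5) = n*(n - 1)*(n^2 - 4*n - 5) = n*(n - 1)*(n + 1)*(n - 5)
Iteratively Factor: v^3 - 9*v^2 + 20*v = (v - 5)*(v^2 - 4*v) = v*(v - 5)*(v - 4)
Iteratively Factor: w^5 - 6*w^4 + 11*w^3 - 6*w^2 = (w - 1)*(w^4 - 5*w^3 + 6*w^2) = (w - 2)*(w - 1)*(w^3 - 3*w^2) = w*(w - 2)*(w - 1)*(w^2 - 3*w) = w*(w - 3)*(w - 2)*(w - 1)*(w)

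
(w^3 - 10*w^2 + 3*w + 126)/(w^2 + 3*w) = w - 13 + 42/w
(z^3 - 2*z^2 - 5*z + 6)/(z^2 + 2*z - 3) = (z^2 - z - 6)/(z + 3)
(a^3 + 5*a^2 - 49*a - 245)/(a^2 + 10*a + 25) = (a^2 - 49)/(a + 5)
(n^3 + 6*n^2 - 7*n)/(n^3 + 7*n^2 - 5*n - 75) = n*(n^2 + 6*n - 7)/(n^3 + 7*n^2 - 5*n - 75)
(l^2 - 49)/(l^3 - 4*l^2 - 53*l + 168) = (l - 7)/(l^2 - 11*l + 24)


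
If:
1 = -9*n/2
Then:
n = -2/9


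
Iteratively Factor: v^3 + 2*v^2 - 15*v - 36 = (v - 4)*(v^2 + 6*v + 9) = (v - 4)*(v + 3)*(v + 3)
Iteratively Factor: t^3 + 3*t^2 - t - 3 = (t + 3)*(t^2 - 1) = (t - 1)*(t + 3)*(t + 1)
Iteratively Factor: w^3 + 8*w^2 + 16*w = (w)*(w^2 + 8*w + 16) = w*(w + 4)*(w + 4)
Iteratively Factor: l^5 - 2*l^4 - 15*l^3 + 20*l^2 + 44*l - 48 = (l + 2)*(l^4 - 4*l^3 - 7*l^2 + 34*l - 24) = (l + 2)*(l + 3)*(l^3 - 7*l^2 + 14*l - 8) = (l - 2)*(l + 2)*(l + 3)*(l^2 - 5*l + 4) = (l - 4)*(l - 2)*(l + 2)*(l + 3)*(l - 1)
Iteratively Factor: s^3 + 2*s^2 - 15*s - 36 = (s + 3)*(s^2 - s - 12) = (s - 4)*(s + 3)*(s + 3)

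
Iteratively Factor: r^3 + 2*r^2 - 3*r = (r)*(r^2 + 2*r - 3) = r*(r - 1)*(r + 3)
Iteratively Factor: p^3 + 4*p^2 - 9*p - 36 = (p + 4)*(p^2 - 9) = (p - 3)*(p + 4)*(p + 3)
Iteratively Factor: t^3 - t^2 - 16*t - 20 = (t + 2)*(t^2 - 3*t - 10) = (t - 5)*(t + 2)*(t + 2)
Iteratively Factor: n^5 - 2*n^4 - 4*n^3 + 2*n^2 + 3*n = (n + 1)*(n^4 - 3*n^3 - n^2 + 3*n) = n*(n + 1)*(n^3 - 3*n^2 - n + 3) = n*(n + 1)^2*(n^2 - 4*n + 3) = n*(n - 1)*(n + 1)^2*(n - 3)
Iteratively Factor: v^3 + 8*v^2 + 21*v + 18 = (v + 2)*(v^2 + 6*v + 9) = (v + 2)*(v + 3)*(v + 3)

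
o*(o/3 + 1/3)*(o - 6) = o^3/3 - 5*o^2/3 - 2*o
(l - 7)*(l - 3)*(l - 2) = l^3 - 12*l^2 + 41*l - 42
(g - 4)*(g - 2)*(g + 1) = g^3 - 5*g^2 + 2*g + 8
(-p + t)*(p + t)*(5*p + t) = -5*p^3 - p^2*t + 5*p*t^2 + t^3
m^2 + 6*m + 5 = (m + 1)*(m + 5)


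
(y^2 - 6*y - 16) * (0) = 0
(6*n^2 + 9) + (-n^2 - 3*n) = 5*n^2 - 3*n + 9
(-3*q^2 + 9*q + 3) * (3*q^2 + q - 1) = -9*q^4 + 24*q^3 + 21*q^2 - 6*q - 3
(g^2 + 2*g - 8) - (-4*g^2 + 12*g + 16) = 5*g^2 - 10*g - 24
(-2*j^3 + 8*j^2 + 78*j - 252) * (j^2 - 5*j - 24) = -2*j^5 + 18*j^4 + 86*j^3 - 834*j^2 - 612*j + 6048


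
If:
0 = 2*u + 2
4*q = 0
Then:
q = 0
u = -1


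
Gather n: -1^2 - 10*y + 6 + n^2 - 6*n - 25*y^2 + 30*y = n^2 - 6*n - 25*y^2 + 20*y + 5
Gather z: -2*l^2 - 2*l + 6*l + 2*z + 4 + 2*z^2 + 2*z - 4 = -2*l^2 + 4*l + 2*z^2 + 4*z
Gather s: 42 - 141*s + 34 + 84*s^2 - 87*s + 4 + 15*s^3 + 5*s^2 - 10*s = 15*s^3 + 89*s^2 - 238*s + 80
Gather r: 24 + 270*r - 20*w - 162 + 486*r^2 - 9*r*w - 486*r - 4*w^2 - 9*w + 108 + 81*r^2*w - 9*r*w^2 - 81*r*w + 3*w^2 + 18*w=r^2*(81*w + 486) + r*(-9*w^2 - 90*w - 216) - w^2 - 11*w - 30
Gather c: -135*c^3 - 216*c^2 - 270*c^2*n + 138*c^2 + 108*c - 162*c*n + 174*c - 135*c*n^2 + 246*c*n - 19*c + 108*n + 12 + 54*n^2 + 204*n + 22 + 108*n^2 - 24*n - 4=-135*c^3 + c^2*(-270*n - 78) + c*(-135*n^2 + 84*n + 263) + 162*n^2 + 288*n + 30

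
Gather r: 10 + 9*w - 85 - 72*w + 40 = -63*w - 35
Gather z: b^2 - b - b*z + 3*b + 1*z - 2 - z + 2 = b^2 - b*z + 2*b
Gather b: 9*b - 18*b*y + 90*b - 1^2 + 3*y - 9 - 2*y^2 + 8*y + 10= b*(99 - 18*y) - 2*y^2 + 11*y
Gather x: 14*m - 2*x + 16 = 14*m - 2*x + 16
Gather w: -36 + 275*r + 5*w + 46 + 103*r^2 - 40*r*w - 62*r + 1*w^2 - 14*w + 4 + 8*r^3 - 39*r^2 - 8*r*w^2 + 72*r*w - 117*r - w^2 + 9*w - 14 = 8*r^3 + 64*r^2 - 8*r*w^2 + 32*r*w + 96*r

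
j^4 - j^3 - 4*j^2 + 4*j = j*(j - 2)*(j - 1)*(j + 2)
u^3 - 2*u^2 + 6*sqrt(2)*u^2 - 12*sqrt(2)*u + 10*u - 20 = (u - 2)*(u + sqrt(2))*(u + 5*sqrt(2))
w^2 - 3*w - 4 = (w - 4)*(w + 1)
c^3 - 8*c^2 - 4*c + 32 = (c - 8)*(c - 2)*(c + 2)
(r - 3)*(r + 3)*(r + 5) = r^3 + 5*r^2 - 9*r - 45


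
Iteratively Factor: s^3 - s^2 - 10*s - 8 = (s + 1)*(s^2 - 2*s - 8) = (s - 4)*(s + 1)*(s + 2)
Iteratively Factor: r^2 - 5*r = (r)*(r - 5)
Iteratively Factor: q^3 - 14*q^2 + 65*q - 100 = (q - 5)*(q^2 - 9*q + 20) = (q - 5)*(q - 4)*(q - 5)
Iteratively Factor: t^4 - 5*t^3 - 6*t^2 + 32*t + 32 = (t + 1)*(t^3 - 6*t^2 + 32) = (t + 1)*(t + 2)*(t^2 - 8*t + 16) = (t - 4)*(t + 1)*(t + 2)*(t - 4)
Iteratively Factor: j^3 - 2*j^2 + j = (j)*(j^2 - 2*j + 1) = j*(j - 1)*(j - 1)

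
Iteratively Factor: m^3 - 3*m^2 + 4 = (m + 1)*(m^2 - 4*m + 4) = (m - 2)*(m + 1)*(m - 2)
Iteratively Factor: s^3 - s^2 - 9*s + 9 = (s - 3)*(s^2 + 2*s - 3) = (s - 3)*(s - 1)*(s + 3)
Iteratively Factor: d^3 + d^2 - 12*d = (d + 4)*(d^2 - 3*d) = d*(d + 4)*(d - 3)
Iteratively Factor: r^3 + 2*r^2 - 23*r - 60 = (r - 5)*(r^2 + 7*r + 12) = (r - 5)*(r + 3)*(r + 4)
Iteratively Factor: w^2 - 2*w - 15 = (w + 3)*(w - 5)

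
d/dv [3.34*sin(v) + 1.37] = 3.34*cos(v)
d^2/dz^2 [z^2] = 2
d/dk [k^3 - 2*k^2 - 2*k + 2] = 3*k^2 - 4*k - 2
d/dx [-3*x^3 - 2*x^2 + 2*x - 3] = -9*x^2 - 4*x + 2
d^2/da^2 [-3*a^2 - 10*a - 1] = -6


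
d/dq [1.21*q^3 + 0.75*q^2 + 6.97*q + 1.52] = 3.63*q^2 + 1.5*q + 6.97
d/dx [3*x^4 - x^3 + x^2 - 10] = x*(12*x^2 - 3*x + 2)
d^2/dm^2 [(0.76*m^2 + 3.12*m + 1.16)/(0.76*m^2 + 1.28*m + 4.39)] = (4.44089209850063e-16*m^4 + 2.12556799999999*m^3 - 11.193888*m^2 - 55.68672*m - 9.70957600000001)/(0.438976*m^6 + 2.217984*m^5 + 11.342544*m^4 + 27.720704*m^3 + 65.518116*m^2 + 74.004864*m + 84.604519)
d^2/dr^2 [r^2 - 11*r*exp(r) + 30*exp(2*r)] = -11*r*exp(r) + 120*exp(2*r) - 22*exp(r) + 2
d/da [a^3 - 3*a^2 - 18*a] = 3*a^2 - 6*a - 18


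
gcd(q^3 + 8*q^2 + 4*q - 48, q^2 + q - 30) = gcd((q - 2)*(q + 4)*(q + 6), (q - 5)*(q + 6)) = q + 6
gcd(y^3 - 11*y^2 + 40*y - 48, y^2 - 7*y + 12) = y^2 - 7*y + 12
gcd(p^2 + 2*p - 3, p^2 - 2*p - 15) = p + 3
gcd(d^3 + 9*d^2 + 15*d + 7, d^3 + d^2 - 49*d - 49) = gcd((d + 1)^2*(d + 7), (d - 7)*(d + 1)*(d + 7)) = d^2 + 8*d + 7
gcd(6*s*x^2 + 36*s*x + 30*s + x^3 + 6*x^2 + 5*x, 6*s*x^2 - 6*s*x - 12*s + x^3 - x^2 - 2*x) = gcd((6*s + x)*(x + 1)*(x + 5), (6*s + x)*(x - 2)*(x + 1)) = 6*s*x + 6*s + x^2 + x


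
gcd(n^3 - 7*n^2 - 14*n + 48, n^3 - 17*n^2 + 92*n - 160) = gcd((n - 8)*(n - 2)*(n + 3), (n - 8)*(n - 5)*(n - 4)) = n - 8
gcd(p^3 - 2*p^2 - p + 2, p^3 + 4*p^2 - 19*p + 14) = p^2 - 3*p + 2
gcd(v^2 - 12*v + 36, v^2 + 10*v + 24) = 1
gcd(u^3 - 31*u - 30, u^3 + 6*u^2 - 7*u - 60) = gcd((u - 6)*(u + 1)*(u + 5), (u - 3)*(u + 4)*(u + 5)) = u + 5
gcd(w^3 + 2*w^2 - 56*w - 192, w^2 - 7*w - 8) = w - 8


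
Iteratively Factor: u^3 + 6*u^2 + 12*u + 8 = (u + 2)*(u^2 + 4*u + 4) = (u + 2)^2*(u + 2)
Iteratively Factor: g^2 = (g)*(g)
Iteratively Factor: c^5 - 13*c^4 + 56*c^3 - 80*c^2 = (c - 4)*(c^4 - 9*c^3 + 20*c^2) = (c - 4)^2*(c^3 - 5*c^2) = c*(c - 4)^2*(c^2 - 5*c) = c*(c - 5)*(c - 4)^2*(c)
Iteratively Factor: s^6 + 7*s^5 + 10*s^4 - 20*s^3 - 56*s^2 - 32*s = (s + 2)*(s^5 + 5*s^4 - 20*s^2 - 16*s) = (s - 2)*(s + 2)*(s^4 + 7*s^3 + 14*s^2 + 8*s) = (s - 2)*(s + 2)^2*(s^3 + 5*s^2 + 4*s) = (s - 2)*(s + 1)*(s + 2)^2*(s^2 + 4*s) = (s - 2)*(s + 1)*(s + 2)^2*(s + 4)*(s)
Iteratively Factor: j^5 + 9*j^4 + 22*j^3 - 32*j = (j - 1)*(j^4 + 10*j^3 + 32*j^2 + 32*j) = j*(j - 1)*(j^3 + 10*j^2 + 32*j + 32) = j*(j - 1)*(j + 2)*(j^2 + 8*j + 16) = j*(j - 1)*(j + 2)*(j + 4)*(j + 4)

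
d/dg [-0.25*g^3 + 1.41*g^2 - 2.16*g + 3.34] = -0.75*g^2 + 2.82*g - 2.16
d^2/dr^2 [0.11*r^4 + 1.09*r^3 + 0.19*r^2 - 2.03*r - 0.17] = 1.32*r^2 + 6.54*r + 0.38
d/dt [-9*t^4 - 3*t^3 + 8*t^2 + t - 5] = -36*t^3 - 9*t^2 + 16*t + 1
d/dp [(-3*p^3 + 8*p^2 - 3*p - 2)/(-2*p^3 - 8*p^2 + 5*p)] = 2*(20*p^4 - 21*p^3 + 2*p^2 - 16*p + 5)/(p^2*(4*p^4 + 32*p^3 + 44*p^2 - 80*p + 25))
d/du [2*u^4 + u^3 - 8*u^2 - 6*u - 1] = 8*u^3 + 3*u^2 - 16*u - 6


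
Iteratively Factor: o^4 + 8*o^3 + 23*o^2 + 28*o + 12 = (o + 2)*(o^3 + 6*o^2 + 11*o + 6) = (o + 1)*(o + 2)*(o^2 + 5*o + 6) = (o + 1)*(o + 2)^2*(o + 3)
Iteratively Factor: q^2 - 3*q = (q)*(q - 3)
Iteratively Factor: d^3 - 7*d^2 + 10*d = (d)*(d^2 - 7*d + 10) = d*(d - 2)*(d - 5)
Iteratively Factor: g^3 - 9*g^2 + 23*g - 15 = (g - 1)*(g^2 - 8*g + 15) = (g - 5)*(g - 1)*(g - 3)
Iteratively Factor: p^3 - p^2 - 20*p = (p - 5)*(p^2 + 4*p) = p*(p - 5)*(p + 4)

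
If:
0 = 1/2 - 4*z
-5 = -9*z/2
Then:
No Solution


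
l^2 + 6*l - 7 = (l - 1)*(l + 7)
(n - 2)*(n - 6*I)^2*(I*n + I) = I*n^4 + 12*n^3 - I*n^3 - 12*n^2 - 38*I*n^2 - 24*n + 36*I*n + 72*I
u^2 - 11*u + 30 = (u - 6)*(u - 5)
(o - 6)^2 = o^2 - 12*o + 36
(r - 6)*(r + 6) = r^2 - 36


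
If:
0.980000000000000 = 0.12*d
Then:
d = 8.17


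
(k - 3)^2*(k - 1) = k^3 - 7*k^2 + 15*k - 9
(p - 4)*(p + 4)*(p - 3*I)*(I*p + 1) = I*p^4 + 4*p^3 - 19*I*p^2 - 64*p + 48*I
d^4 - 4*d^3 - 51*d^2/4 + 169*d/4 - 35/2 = (d - 5)*(d - 2)*(d - 1/2)*(d + 7/2)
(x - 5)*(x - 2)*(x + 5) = x^3 - 2*x^2 - 25*x + 50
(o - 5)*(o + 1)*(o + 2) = o^3 - 2*o^2 - 13*o - 10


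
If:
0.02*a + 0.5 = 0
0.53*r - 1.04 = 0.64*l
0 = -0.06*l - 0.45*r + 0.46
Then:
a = -25.00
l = -0.70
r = 1.12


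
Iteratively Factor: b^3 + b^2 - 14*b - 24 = (b - 4)*(b^2 + 5*b + 6) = (b - 4)*(b + 3)*(b + 2)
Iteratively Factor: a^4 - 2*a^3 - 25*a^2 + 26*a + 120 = (a - 5)*(a^3 + 3*a^2 - 10*a - 24) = (a - 5)*(a - 3)*(a^2 + 6*a + 8) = (a - 5)*(a - 3)*(a + 2)*(a + 4)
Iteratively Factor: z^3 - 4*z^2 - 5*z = (z - 5)*(z^2 + z) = (z - 5)*(z + 1)*(z)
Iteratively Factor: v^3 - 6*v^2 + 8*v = (v - 2)*(v^2 - 4*v) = (v - 4)*(v - 2)*(v)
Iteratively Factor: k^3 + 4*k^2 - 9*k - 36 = (k - 3)*(k^2 + 7*k + 12) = (k - 3)*(k + 4)*(k + 3)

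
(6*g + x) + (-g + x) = 5*g + 2*x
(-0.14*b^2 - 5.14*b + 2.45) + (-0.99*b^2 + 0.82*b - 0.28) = -1.13*b^2 - 4.32*b + 2.17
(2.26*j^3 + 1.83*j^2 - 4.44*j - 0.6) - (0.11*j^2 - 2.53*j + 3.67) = 2.26*j^3 + 1.72*j^2 - 1.91*j - 4.27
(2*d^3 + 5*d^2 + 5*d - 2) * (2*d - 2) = 4*d^4 + 6*d^3 - 14*d + 4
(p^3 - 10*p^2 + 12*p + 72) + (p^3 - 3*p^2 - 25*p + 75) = 2*p^3 - 13*p^2 - 13*p + 147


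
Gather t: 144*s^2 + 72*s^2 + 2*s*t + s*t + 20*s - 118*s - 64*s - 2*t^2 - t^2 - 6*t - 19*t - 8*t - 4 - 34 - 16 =216*s^2 - 162*s - 3*t^2 + t*(3*s - 33) - 54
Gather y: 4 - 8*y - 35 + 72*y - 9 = 64*y - 40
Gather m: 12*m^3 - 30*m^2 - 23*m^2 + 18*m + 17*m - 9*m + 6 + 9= 12*m^3 - 53*m^2 + 26*m + 15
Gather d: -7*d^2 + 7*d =-7*d^2 + 7*d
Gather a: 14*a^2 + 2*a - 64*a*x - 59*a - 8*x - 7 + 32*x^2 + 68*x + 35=14*a^2 + a*(-64*x - 57) + 32*x^2 + 60*x + 28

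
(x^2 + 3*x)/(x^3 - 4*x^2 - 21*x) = 1/(x - 7)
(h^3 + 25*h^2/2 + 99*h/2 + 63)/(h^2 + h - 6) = (h^2 + 19*h/2 + 21)/(h - 2)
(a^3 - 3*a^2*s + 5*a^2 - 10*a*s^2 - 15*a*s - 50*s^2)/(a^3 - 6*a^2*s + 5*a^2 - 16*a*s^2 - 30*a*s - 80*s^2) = (-a + 5*s)/(-a + 8*s)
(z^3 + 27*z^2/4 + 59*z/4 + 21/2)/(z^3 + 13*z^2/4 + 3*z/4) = (4*z^2 + 15*z + 14)/(z*(4*z + 1))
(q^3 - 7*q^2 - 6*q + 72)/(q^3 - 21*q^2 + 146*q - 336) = (q^2 - q - 12)/(q^2 - 15*q + 56)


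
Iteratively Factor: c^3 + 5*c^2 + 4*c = (c + 4)*(c^2 + c) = c*(c + 4)*(c + 1)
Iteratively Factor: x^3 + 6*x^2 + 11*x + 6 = (x + 2)*(x^2 + 4*x + 3) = (x + 1)*(x + 2)*(x + 3)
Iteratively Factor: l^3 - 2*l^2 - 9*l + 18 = (l - 2)*(l^2 - 9) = (l - 3)*(l - 2)*(l + 3)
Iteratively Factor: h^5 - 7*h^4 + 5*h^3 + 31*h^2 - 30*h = (h)*(h^4 - 7*h^3 + 5*h^2 + 31*h - 30) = h*(h - 5)*(h^3 - 2*h^2 - 5*h + 6) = h*(h - 5)*(h + 2)*(h^2 - 4*h + 3) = h*(h - 5)*(h - 1)*(h + 2)*(h - 3)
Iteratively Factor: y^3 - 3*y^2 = (y)*(y^2 - 3*y) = y^2*(y - 3)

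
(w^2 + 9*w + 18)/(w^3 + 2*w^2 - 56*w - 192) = (w + 3)/(w^2 - 4*w - 32)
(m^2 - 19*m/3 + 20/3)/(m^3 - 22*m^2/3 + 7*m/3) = (3*m^2 - 19*m + 20)/(m*(3*m^2 - 22*m + 7))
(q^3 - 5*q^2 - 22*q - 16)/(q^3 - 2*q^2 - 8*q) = (q^2 - 7*q - 8)/(q*(q - 4))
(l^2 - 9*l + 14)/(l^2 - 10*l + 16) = (l - 7)/(l - 8)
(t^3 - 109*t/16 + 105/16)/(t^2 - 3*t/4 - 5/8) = (4*t^2 + 5*t - 21)/(2*(2*t + 1))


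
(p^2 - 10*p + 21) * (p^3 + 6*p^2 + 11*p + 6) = p^5 - 4*p^4 - 28*p^3 + 22*p^2 + 171*p + 126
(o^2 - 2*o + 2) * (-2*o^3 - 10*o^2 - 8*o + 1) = -2*o^5 - 6*o^4 + 8*o^3 - 3*o^2 - 18*o + 2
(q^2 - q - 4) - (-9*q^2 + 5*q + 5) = 10*q^2 - 6*q - 9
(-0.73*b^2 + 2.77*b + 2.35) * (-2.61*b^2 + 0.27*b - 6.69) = 1.9053*b^4 - 7.4268*b^3 - 0.5019*b^2 - 17.8968*b - 15.7215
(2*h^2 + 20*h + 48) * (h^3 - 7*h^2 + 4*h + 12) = 2*h^5 + 6*h^4 - 84*h^3 - 232*h^2 + 432*h + 576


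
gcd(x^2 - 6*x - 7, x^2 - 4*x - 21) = x - 7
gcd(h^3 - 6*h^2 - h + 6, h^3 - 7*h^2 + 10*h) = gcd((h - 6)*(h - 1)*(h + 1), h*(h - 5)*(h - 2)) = 1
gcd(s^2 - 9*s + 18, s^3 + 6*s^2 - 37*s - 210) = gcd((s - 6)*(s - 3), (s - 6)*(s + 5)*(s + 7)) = s - 6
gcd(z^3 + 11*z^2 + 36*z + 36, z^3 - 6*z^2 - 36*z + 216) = z + 6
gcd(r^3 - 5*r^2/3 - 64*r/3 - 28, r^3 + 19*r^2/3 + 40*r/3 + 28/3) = r^2 + 13*r/3 + 14/3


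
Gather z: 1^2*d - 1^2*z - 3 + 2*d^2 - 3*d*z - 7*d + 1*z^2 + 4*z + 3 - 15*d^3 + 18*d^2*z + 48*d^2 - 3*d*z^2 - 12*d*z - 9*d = -15*d^3 + 50*d^2 - 15*d + z^2*(1 - 3*d) + z*(18*d^2 - 15*d + 3)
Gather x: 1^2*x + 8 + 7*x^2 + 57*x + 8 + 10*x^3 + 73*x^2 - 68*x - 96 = 10*x^3 + 80*x^2 - 10*x - 80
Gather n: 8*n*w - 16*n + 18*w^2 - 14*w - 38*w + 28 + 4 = n*(8*w - 16) + 18*w^2 - 52*w + 32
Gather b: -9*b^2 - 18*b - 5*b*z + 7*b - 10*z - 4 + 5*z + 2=-9*b^2 + b*(-5*z - 11) - 5*z - 2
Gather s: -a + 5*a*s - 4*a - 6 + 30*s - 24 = -5*a + s*(5*a + 30) - 30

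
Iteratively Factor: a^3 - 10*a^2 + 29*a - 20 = (a - 1)*(a^2 - 9*a + 20) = (a - 4)*(a - 1)*(a - 5)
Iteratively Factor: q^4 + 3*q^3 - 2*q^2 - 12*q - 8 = (q + 2)*(q^3 + q^2 - 4*q - 4) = (q - 2)*(q + 2)*(q^2 + 3*q + 2) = (q - 2)*(q + 1)*(q + 2)*(q + 2)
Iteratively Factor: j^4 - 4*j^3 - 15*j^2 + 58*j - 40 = (j - 5)*(j^3 + j^2 - 10*j + 8) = (j - 5)*(j - 2)*(j^2 + 3*j - 4) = (j - 5)*(j - 2)*(j - 1)*(j + 4)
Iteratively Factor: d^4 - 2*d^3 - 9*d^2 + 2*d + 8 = (d + 1)*(d^3 - 3*d^2 - 6*d + 8) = (d - 1)*(d + 1)*(d^2 - 2*d - 8) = (d - 1)*(d + 1)*(d + 2)*(d - 4)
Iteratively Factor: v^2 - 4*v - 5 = (v - 5)*(v + 1)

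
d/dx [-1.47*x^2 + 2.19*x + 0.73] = 2.19 - 2.94*x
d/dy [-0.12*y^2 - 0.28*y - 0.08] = -0.24*y - 0.28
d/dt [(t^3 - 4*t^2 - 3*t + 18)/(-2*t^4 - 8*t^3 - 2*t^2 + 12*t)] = (t^4 - 12*t^3 + 18*t^2 + 36*t - 27)/(2*t^2*(t^4 + 4*t^3 - 2*t^2 - 12*t + 9))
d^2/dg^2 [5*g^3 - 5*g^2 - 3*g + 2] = 30*g - 10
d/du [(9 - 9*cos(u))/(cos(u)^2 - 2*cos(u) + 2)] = 9*(2 - cos(u))*sin(u)*cos(u)/(cos(u)^2 - 2*cos(u) + 2)^2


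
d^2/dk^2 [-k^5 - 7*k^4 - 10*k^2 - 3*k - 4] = -20*k^3 - 84*k^2 - 20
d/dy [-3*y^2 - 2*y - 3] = -6*y - 2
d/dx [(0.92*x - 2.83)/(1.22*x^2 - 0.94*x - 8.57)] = (-1.1224*x^2 + 6.9052*x - 10.5446)/(1.4884*x^4 - 2.2936*x^3 - 20.0272*x^2 + 16.1116*x + 73.4449)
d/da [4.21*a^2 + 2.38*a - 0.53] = 8.42*a + 2.38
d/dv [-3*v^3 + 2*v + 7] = 2 - 9*v^2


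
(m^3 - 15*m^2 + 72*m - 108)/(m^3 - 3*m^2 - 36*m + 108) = (m - 6)/(m + 6)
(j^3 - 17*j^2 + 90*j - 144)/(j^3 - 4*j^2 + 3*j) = (j^2 - 14*j + 48)/(j*(j - 1))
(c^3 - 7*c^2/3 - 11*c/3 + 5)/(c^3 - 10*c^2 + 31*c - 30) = (3*c^2 + 2*c - 5)/(3*(c^2 - 7*c + 10))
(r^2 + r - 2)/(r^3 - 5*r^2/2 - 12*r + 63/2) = 2*(r^2 + r - 2)/(2*r^3 - 5*r^2 - 24*r + 63)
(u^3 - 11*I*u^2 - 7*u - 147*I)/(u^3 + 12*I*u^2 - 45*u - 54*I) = (u^2 - 14*I*u - 49)/(u^2 + 9*I*u - 18)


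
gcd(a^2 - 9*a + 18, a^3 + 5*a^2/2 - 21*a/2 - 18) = a - 3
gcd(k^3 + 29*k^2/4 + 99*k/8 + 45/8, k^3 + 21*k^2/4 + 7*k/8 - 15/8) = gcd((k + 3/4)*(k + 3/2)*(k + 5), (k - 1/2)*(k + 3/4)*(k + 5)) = k^2 + 23*k/4 + 15/4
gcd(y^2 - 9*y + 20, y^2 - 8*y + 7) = 1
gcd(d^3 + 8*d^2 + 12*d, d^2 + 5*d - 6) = d + 6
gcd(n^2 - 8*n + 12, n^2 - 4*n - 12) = n - 6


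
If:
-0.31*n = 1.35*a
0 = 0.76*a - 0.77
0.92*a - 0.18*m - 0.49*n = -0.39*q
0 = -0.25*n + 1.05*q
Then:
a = 1.01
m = 14.91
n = -4.41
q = -1.05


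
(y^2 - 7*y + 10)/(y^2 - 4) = (y - 5)/(y + 2)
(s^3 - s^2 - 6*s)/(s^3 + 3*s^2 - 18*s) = (s + 2)/(s + 6)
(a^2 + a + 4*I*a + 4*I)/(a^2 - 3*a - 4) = (a + 4*I)/(a - 4)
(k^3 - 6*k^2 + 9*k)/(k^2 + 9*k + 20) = k*(k^2 - 6*k + 9)/(k^2 + 9*k + 20)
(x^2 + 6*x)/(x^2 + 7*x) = (x + 6)/(x + 7)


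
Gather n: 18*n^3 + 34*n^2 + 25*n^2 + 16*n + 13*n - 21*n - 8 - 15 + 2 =18*n^3 + 59*n^2 + 8*n - 21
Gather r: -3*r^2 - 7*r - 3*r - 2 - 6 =-3*r^2 - 10*r - 8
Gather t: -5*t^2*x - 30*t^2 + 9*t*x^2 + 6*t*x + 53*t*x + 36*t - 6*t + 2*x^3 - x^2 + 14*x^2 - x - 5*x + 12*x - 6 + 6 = t^2*(-5*x - 30) + t*(9*x^2 + 59*x + 30) + 2*x^3 + 13*x^2 + 6*x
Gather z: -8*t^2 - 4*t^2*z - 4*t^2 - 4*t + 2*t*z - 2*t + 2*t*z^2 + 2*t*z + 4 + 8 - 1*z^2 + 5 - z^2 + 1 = -12*t^2 - 6*t + z^2*(2*t - 2) + z*(-4*t^2 + 4*t) + 18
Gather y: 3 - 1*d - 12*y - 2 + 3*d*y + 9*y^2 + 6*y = -d + 9*y^2 + y*(3*d - 6) + 1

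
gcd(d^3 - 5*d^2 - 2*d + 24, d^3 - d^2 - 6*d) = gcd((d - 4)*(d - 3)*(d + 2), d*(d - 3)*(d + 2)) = d^2 - d - 6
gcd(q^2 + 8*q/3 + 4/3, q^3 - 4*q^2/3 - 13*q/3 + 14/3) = q + 2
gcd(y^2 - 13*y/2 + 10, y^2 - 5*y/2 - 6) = y - 4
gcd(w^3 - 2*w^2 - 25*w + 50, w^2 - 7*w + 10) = w^2 - 7*w + 10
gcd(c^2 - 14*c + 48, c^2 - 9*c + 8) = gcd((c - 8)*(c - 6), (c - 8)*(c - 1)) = c - 8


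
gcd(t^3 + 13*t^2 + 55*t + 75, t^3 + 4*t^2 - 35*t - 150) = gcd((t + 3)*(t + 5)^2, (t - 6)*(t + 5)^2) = t^2 + 10*t + 25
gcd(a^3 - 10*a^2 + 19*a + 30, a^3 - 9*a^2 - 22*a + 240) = a - 6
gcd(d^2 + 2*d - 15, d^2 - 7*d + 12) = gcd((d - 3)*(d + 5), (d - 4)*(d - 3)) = d - 3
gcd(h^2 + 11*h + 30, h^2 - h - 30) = h + 5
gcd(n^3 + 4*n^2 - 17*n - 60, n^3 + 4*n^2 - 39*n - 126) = n + 3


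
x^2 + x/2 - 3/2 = (x - 1)*(x + 3/2)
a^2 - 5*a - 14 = (a - 7)*(a + 2)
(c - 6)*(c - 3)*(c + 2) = c^3 - 7*c^2 + 36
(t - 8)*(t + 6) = t^2 - 2*t - 48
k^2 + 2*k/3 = k*(k + 2/3)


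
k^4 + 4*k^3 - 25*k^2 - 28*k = k*(k - 4)*(k + 1)*(k + 7)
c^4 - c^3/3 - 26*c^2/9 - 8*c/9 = c*(c - 2)*(c + 1/3)*(c + 4/3)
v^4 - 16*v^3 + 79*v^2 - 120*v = v*(v - 8)*(v - 5)*(v - 3)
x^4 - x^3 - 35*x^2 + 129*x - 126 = (x - 3)^2*(x - 2)*(x + 7)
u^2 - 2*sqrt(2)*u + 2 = (u - sqrt(2))^2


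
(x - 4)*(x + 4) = x^2 - 16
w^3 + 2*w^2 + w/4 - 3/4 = (w - 1/2)*(w + 1)*(w + 3/2)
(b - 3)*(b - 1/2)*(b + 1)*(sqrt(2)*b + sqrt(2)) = sqrt(2)*b^4 - 3*sqrt(2)*b^3/2 - 9*sqrt(2)*b^2/2 - sqrt(2)*b/2 + 3*sqrt(2)/2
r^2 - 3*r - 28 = (r - 7)*(r + 4)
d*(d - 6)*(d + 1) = d^3 - 5*d^2 - 6*d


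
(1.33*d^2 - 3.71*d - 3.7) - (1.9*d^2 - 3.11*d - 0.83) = -0.57*d^2 - 0.6*d - 2.87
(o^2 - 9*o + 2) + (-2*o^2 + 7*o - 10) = -o^2 - 2*o - 8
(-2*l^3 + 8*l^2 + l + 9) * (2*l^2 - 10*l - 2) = -4*l^5 + 36*l^4 - 74*l^3 - 8*l^2 - 92*l - 18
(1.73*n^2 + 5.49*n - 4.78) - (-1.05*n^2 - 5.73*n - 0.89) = 2.78*n^2 + 11.22*n - 3.89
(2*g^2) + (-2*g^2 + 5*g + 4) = 5*g + 4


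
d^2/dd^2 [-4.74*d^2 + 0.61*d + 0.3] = -9.48000000000000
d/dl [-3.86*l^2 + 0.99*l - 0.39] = 0.99 - 7.72*l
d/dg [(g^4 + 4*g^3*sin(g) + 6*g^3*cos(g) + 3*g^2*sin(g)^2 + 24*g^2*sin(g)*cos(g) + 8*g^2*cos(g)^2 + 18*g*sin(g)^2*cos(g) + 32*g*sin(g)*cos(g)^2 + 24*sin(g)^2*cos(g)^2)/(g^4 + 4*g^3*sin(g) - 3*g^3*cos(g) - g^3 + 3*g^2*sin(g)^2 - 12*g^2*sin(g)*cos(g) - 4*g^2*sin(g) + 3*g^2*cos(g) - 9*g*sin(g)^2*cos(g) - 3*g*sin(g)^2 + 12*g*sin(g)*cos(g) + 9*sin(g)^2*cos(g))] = (-9*g^3*sin(g) - 16*g^2*sin(g)*cos(g) - 9*sqrt(2)*g^2*cos(g + pi/4) - g^2 + 16*sqrt(2)*g*sin(g)*sin(g + pi/4) + 24*g*sin(g)*cos(g)^2 + 6*g*cos(g) - 16*g + 24*sqrt(2)*cos(g)^2*cos(g + pi/4) + 26*cos(g)^2)/((g - 1)^2*(g - 3*cos(g))^2)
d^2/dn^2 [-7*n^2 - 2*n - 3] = -14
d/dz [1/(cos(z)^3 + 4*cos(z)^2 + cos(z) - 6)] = (3*cos(z)^2 + 8*cos(z) + 1)*sin(z)/(cos(z)^3 + 4*cos(z)^2 + cos(z) - 6)^2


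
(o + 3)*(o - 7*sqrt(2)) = o^2 - 7*sqrt(2)*o + 3*o - 21*sqrt(2)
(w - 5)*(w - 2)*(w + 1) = w^3 - 6*w^2 + 3*w + 10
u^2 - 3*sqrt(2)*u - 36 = (u - 6*sqrt(2))*(u + 3*sqrt(2))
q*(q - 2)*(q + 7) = q^3 + 5*q^2 - 14*q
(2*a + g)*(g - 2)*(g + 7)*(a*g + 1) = 2*a^2*g^3 + 10*a^2*g^2 - 28*a^2*g + a*g^4 + 5*a*g^3 - 12*a*g^2 + 10*a*g - 28*a + g^3 + 5*g^2 - 14*g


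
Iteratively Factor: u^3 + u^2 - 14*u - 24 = (u + 2)*(u^2 - u - 12) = (u + 2)*(u + 3)*(u - 4)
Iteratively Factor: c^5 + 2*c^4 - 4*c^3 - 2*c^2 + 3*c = (c)*(c^4 + 2*c^3 - 4*c^2 - 2*c + 3) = c*(c - 1)*(c^3 + 3*c^2 - c - 3) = c*(c - 1)^2*(c^2 + 4*c + 3) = c*(c - 1)^2*(c + 3)*(c + 1)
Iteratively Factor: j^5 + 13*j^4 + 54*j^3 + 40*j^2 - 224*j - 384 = (j + 4)*(j^4 + 9*j^3 + 18*j^2 - 32*j - 96) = (j - 2)*(j + 4)*(j^3 + 11*j^2 + 40*j + 48) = (j - 2)*(j + 4)^2*(j^2 + 7*j + 12) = (j - 2)*(j + 4)^3*(j + 3)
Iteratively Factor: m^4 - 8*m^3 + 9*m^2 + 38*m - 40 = (m + 2)*(m^3 - 10*m^2 + 29*m - 20) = (m - 1)*(m + 2)*(m^2 - 9*m + 20) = (m - 5)*(m - 1)*(m + 2)*(m - 4)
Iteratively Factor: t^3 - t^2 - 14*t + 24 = (t + 4)*(t^2 - 5*t + 6) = (t - 3)*(t + 4)*(t - 2)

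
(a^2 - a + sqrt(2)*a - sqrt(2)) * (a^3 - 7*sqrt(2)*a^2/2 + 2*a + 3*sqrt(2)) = a^5 - 5*sqrt(2)*a^4/2 - a^4 - 5*a^3 + 5*sqrt(2)*a^3/2 + 5*a^2 + 5*sqrt(2)*a^2 - 5*sqrt(2)*a + 6*a - 6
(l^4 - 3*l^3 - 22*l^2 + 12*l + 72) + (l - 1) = l^4 - 3*l^3 - 22*l^2 + 13*l + 71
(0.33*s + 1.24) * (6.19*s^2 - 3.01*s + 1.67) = 2.0427*s^3 + 6.6823*s^2 - 3.1813*s + 2.0708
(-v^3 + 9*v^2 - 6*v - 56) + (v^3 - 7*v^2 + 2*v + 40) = 2*v^2 - 4*v - 16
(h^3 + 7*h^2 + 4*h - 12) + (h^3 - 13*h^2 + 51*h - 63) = 2*h^3 - 6*h^2 + 55*h - 75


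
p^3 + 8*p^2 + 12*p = p*(p + 2)*(p + 6)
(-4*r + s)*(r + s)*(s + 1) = -4*r^2*s - 4*r^2 - 3*r*s^2 - 3*r*s + s^3 + s^2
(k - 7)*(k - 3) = k^2 - 10*k + 21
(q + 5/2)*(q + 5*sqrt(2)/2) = q^2 + 5*q/2 + 5*sqrt(2)*q/2 + 25*sqrt(2)/4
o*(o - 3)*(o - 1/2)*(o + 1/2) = o^4 - 3*o^3 - o^2/4 + 3*o/4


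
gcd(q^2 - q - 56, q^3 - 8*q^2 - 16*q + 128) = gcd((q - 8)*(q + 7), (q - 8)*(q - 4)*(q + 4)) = q - 8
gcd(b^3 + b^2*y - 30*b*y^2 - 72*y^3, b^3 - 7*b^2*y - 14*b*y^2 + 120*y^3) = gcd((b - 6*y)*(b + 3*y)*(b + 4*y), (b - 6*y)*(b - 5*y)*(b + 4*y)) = -b^2 + 2*b*y + 24*y^2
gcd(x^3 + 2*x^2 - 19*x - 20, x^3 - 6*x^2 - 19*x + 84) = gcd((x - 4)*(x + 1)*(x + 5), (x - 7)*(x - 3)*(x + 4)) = 1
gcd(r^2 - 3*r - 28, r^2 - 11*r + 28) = r - 7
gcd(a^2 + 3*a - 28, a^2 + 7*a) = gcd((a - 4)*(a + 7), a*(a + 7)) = a + 7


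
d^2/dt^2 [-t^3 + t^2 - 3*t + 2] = 2 - 6*t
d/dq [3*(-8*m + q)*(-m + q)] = -27*m + 6*q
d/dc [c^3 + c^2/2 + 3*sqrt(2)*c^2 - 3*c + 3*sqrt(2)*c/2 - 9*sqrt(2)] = 3*c^2 + c + 6*sqrt(2)*c - 3 + 3*sqrt(2)/2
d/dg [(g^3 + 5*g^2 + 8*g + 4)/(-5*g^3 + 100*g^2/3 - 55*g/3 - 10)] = 3*(35*g^4 + 26*g^3 - 197*g^2 - 220*g - 4)/(5*(9*g^6 - 120*g^5 + 466*g^4 - 404*g^3 - 119*g^2 + 132*g + 36))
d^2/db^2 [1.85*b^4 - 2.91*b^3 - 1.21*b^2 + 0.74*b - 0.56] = 22.2*b^2 - 17.46*b - 2.42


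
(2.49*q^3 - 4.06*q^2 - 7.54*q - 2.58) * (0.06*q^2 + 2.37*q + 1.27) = 0.1494*q^5 + 5.6577*q^4 - 6.9123*q^3 - 23.1808*q^2 - 15.6904*q - 3.2766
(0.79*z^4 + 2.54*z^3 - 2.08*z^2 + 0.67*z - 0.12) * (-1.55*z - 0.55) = -1.2245*z^5 - 4.3715*z^4 + 1.827*z^3 + 0.1055*z^2 - 0.1825*z + 0.066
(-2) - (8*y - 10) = 8 - 8*y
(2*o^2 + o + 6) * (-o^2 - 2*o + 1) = -2*o^4 - 5*o^3 - 6*o^2 - 11*o + 6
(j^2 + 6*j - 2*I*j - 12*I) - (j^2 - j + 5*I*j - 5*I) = 7*j - 7*I*j - 7*I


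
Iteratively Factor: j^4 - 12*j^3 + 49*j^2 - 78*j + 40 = (j - 4)*(j^3 - 8*j^2 + 17*j - 10) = (j - 4)*(j - 1)*(j^2 - 7*j + 10) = (j - 5)*(j - 4)*(j - 1)*(j - 2)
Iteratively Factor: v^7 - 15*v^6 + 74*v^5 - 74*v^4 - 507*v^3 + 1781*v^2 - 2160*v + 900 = (v - 2)*(v^6 - 13*v^5 + 48*v^4 + 22*v^3 - 463*v^2 + 855*v - 450) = (v - 3)*(v - 2)*(v^5 - 10*v^4 + 18*v^3 + 76*v^2 - 235*v + 150) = (v - 3)*(v - 2)*(v - 1)*(v^4 - 9*v^3 + 9*v^2 + 85*v - 150) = (v - 3)*(v - 2)^2*(v - 1)*(v^3 - 7*v^2 - 5*v + 75) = (v - 5)*(v - 3)*(v - 2)^2*(v - 1)*(v^2 - 2*v - 15) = (v - 5)^2*(v - 3)*(v - 2)^2*(v - 1)*(v + 3)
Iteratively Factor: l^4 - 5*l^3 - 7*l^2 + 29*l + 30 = (l + 2)*(l^3 - 7*l^2 + 7*l + 15) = (l + 1)*(l + 2)*(l^2 - 8*l + 15) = (l - 5)*(l + 1)*(l + 2)*(l - 3)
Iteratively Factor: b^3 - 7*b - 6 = (b + 1)*(b^2 - b - 6) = (b - 3)*(b + 1)*(b + 2)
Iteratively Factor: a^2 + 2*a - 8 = (a - 2)*(a + 4)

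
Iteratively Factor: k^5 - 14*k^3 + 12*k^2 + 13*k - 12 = (k + 1)*(k^4 - k^3 - 13*k^2 + 25*k - 12) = (k - 3)*(k + 1)*(k^3 + 2*k^2 - 7*k + 4) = (k - 3)*(k - 1)*(k + 1)*(k^2 + 3*k - 4) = (k - 3)*(k - 1)^2*(k + 1)*(k + 4)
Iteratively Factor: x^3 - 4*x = (x + 2)*(x^2 - 2*x) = x*(x + 2)*(x - 2)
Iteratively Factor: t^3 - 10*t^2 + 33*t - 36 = (t - 3)*(t^2 - 7*t + 12) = (t - 4)*(t - 3)*(t - 3)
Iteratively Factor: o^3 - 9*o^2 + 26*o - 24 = (o - 2)*(o^2 - 7*o + 12) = (o - 3)*(o - 2)*(o - 4)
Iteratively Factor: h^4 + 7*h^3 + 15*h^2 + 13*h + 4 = (h + 1)*(h^3 + 6*h^2 + 9*h + 4) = (h + 1)*(h + 4)*(h^2 + 2*h + 1) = (h + 1)^2*(h + 4)*(h + 1)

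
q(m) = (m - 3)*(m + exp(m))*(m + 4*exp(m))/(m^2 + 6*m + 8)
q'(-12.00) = 0.23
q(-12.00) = -27.00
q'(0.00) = -3.25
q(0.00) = -1.50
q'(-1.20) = 3.69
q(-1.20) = 0.01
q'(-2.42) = 17.28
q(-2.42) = 39.30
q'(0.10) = -3.45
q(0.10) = -1.84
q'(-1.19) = 3.47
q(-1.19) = 0.04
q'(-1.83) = 224.10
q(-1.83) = -25.98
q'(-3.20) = -79.96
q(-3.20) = 61.96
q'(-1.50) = 18.70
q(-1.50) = -2.79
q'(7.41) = 914888.89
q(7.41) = 451125.42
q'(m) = (-2*m - 6)*(m - 3)*(m + exp(m))*(m + 4*exp(m))/(m^2 + 6*m + 8)^2 + (m - 3)*(m + exp(m))*(4*exp(m) + 1)/(m^2 + 6*m + 8) + (m - 3)*(m + 4*exp(m))*(exp(m) + 1)/(m^2 + 6*m + 8) + (m + exp(m))*(m + 4*exp(m))/(m^2 + 6*m + 8)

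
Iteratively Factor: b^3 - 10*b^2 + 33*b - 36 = (b - 4)*(b^2 - 6*b + 9) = (b - 4)*(b - 3)*(b - 3)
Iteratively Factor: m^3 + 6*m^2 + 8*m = (m + 2)*(m^2 + 4*m) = (m + 2)*(m + 4)*(m)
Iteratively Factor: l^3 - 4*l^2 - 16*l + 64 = (l - 4)*(l^2 - 16) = (l - 4)*(l + 4)*(l - 4)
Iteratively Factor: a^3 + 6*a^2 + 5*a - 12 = (a - 1)*(a^2 + 7*a + 12) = (a - 1)*(a + 4)*(a + 3)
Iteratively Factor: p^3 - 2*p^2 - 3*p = (p - 3)*(p^2 + p) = p*(p - 3)*(p + 1)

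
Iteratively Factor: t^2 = (t)*(t)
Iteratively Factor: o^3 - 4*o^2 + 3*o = (o - 1)*(o^2 - 3*o) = o*(o - 1)*(o - 3)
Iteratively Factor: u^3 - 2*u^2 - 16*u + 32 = (u + 4)*(u^2 - 6*u + 8) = (u - 4)*(u + 4)*(u - 2)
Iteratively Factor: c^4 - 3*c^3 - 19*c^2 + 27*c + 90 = (c - 5)*(c^3 + 2*c^2 - 9*c - 18) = (c - 5)*(c + 2)*(c^2 - 9) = (c - 5)*(c - 3)*(c + 2)*(c + 3)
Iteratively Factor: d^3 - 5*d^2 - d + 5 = (d - 1)*(d^2 - 4*d - 5) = (d - 5)*(d - 1)*(d + 1)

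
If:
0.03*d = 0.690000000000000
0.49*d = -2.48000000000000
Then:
No Solution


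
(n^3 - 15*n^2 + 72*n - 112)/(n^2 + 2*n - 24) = (n^2 - 11*n + 28)/(n + 6)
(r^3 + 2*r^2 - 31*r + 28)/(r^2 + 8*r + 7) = (r^2 - 5*r + 4)/(r + 1)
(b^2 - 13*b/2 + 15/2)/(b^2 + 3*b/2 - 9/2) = (b - 5)/(b + 3)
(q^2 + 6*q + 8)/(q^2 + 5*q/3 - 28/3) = 3*(q + 2)/(3*q - 7)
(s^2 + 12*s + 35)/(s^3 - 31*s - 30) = (s + 7)/(s^2 - 5*s - 6)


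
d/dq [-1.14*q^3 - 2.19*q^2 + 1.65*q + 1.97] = -3.42*q^2 - 4.38*q + 1.65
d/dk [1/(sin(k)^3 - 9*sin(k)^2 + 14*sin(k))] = (-3*cos(k) + 18/tan(k) - 14*cos(k)/sin(k)^2)/((sin(k) - 7)^2*(sin(k) - 2)^2)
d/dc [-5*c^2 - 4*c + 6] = -10*c - 4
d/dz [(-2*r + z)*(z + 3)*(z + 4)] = -4*r*z - 14*r + 3*z^2 + 14*z + 12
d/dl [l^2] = 2*l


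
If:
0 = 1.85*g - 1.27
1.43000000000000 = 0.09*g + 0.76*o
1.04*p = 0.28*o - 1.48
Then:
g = 0.69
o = 1.80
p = -0.94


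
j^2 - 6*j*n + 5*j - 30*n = (j + 5)*(j - 6*n)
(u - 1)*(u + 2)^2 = u^3 + 3*u^2 - 4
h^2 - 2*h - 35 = (h - 7)*(h + 5)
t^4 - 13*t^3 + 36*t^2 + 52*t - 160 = (t - 8)*(t - 5)*(t - 2)*(t + 2)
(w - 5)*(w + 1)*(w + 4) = w^3 - 21*w - 20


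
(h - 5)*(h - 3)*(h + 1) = h^3 - 7*h^2 + 7*h + 15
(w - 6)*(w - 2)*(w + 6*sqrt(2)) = w^3 - 8*w^2 + 6*sqrt(2)*w^2 - 48*sqrt(2)*w + 12*w + 72*sqrt(2)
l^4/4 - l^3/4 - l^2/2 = l^2*(l/4 + 1/4)*(l - 2)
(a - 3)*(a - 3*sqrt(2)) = a^2 - 3*sqrt(2)*a - 3*a + 9*sqrt(2)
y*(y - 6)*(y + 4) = y^3 - 2*y^2 - 24*y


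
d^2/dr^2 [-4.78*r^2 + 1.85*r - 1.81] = -9.56000000000000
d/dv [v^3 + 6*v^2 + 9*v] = 3*v^2 + 12*v + 9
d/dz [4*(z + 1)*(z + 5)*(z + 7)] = 12*z^2 + 104*z + 188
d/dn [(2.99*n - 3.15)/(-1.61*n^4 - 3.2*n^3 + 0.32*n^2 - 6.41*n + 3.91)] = (14.4417*n^4 - 1.15*n^3 - 31.1968*n^2 + 2.016*n - 8.5006)/(2.5921*n^8 + 10.304*n^7 + 9.2096*n^6 + 18.5922*n^5 + 28.5362*n^4 - 29.1264*n^3 + 43.5905*n^2 - 50.1262*n + 15.2881)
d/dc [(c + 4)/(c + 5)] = (c + 5)^(-2)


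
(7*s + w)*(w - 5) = 7*s*w - 35*s + w^2 - 5*w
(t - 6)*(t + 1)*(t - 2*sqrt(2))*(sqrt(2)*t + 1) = sqrt(2)*t^4 - 5*sqrt(2)*t^3 - 3*t^3 - 8*sqrt(2)*t^2 + 15*t^2 + 10*sqrt(2)*t + 18*t + 12*sqrt(2)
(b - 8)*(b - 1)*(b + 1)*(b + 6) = b^4 - 2*b^3 - 49*b^2 + 2*b + 48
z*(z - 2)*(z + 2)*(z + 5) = z^4 + 5*z^3 - 4*z^2 - 20*z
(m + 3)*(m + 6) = m^2 + 9*m + 18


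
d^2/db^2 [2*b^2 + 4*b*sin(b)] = -4*b*sin(b) + 8*cos(b) + 4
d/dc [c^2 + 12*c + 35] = 2*c + 12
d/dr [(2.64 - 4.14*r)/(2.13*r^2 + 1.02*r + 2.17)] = (8.8182*r^2 - 11.2464*r - 11.6766)/(4.5369*r^4 + 4.3452*r^3 + 10.2846*r^2 + 4.4268*r + 4.7089)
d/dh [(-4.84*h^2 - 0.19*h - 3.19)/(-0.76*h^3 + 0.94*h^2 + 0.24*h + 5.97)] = (-3.6784*h^4 - 0.2888*h^3 - 8.2562*h^2 - 51.7924*h - 0.3687)/(0.5776*h^6 - 1.4288*h^5 + 0.5188*h^4 - 8.6232*h^3 + 11.2812*h^2 + 2.8656*h + 35.6409)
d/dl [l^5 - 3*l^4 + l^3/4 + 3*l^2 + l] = 5*l^4 - 12*l^3 + 3*l^2/4 + 6*l + 1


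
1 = 1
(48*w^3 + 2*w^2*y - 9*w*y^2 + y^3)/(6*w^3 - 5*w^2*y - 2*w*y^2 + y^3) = (-8*w + y)/(-w + y)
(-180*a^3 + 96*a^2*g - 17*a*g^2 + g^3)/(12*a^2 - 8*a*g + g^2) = (-30*a^2 + 11*a*g - g^2)/(2*a - g)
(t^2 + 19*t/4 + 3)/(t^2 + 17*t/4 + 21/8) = 2*(t + 4)/(2*t + 7)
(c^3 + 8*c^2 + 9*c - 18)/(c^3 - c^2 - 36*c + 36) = (c + 3)/(c - 6)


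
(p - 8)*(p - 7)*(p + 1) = p^3 - 14*p^2 + 41*p + 56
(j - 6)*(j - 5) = j^2 - 11*j + 30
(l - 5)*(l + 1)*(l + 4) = l^3 - 21*l - 20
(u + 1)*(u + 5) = u^2 + 6*u + 5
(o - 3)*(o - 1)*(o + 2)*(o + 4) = o^4 + 2*o^3 - 13*o^2 - 14*o + 24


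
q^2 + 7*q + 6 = (q + 1)*(q + 6)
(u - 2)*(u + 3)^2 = u^3 + 4*u^2 - 3*u - 18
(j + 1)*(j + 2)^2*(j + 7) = j^4 + 12*j^3 + 43*j^2 + 60*j + 28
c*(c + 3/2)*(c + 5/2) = c^3 + 4*c^2 + 15*c/4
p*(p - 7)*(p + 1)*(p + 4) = p^4 - 2*p^3 - 31*p^2 - 28*p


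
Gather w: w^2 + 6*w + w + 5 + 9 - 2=w^2 + 7*w + 12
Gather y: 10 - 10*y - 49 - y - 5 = -11*y - 44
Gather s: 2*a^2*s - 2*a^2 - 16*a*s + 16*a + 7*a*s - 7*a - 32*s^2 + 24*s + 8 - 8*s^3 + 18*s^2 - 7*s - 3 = -2*a^2 + 9*a - 8*s^3 - 14*s^2 + s*(2*a^2 - 9*a + 17) + 5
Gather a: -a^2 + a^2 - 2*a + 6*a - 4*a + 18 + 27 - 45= 0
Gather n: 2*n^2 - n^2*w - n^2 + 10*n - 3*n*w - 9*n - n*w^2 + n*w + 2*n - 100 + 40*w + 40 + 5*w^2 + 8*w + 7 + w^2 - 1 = n^2*(1 - w) + n*(-w^2 - 2*w + 3) + 6*w^2 + 48*w - 54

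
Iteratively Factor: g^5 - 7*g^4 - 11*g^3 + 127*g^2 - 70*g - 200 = (g - 5)*(g^4 - 2*g^3 - 21*g^2 + 22*g + 40) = (g - 5)*(g + 1)*(g^3 - 3*g^2 - 18*g + 40) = (g - 5)*(g + 1)*(g + 4)*(g^2 - 7*g + 10) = (g - 5)*(g - 2)*(g + 1)*(g + 4)*(g - 5)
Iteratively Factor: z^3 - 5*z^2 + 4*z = (z - 1)*(z^2 - 4*z) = (z - 4)*(z - 1)*(z)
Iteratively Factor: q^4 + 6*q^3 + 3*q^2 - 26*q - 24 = (q + 1)*(q^3 + 5*q^2 - 2*q - 24) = (q + 1)*(q + 3)*(q^2 + 2*q - 8) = (q + 1)*(q + 3)*(q + 4)*(q - 2)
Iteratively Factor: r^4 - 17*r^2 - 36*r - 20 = (r + 2)*(r^3 - 2*r^2 - 13*r - 10) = (r - 5)*(r + 2)*(r^2 + 3*r + 2) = (r - 5)*(r + 2)^2*(r + 1)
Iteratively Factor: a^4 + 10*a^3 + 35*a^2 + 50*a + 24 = (a + 2)*(a^3 + 8*a^2 + 19*a + 12) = (a + 1)*(a + 2)*(a^2 + 7*a + 12) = (a + 1)*(a + 2)*(a + 4)*(a + 3)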